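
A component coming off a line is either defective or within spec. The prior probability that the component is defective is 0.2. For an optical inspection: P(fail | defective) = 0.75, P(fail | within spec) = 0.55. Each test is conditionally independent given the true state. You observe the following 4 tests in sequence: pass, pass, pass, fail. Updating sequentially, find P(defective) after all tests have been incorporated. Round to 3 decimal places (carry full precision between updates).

After 'pass': P(defective) = 0.25·0.2000 / (0.25·0.2000 + 0.45·0.8000) ≈ 0.1220
After 'pass': P(defective) = 0.25·0.1220 / (0.25·0.1220 + 0.45·0.8780) ≈ 0.0716
After 'pass': P(defective) = 0.25·0.0716 / (0.25·0.0716 + 0.45·0.9284) ≈ 0.0411
After 'fail': P(defective) = 0.75·0.0411 / (0.75·0.0411 + 0.55·0.9589) ≈ 0.0552

0.055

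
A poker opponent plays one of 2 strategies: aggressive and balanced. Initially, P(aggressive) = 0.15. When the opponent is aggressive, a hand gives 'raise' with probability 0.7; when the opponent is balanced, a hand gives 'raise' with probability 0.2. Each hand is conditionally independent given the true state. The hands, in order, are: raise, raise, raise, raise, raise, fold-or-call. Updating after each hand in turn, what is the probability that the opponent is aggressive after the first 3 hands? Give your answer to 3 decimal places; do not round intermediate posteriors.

0.883

Each posterior becomes the prior for the next update.
After 'raise': P(aggressive) = 0.7·0.1500 / (0.7·0.1500 + 0.2·0.8500) ≈ 0.3818
After 'raise': P(aggressive) = 0.7·0.3818 / (0.7·0.3818 + 0.2·0.6182) ≈ 0.6837
After 'raise': P(aggressive) = 0.7·0.6837 / (0.7·0.6837 + 0.2·0.3163) ≈ 0.8833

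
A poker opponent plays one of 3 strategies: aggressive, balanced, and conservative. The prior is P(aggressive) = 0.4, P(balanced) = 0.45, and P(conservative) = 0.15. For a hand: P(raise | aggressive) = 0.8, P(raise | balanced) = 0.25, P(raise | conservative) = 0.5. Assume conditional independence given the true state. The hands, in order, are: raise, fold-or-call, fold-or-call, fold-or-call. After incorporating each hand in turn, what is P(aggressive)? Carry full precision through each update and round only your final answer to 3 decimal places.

0.043

Apply Bayes' rule sequentially, carrying P(aggressive) forward.
After 'raise': normaliser = 0.8·0.4000 + 0.25·0.4500 + 0.5·0.1500; P(aggressive) ≈ 0.6305, P(balanced) ≈ 0.2217, P(conservative) ≈ 0.1478
After 'fold-or-call': normaliser = 0.2·0.6305 + 0.75·0.2217 + 0.5·0.1478; P(aggressive) ≈ 0.3443, P(balanced) ≈ 0.4539, P(conservative) ≈ 0.2017
After 'fold-or-call': normaliser = 0.2·0.3443 + 0.75·0.4539 + 0.5·0.2017; P(aggressive) ≈ 0.1350, P(balanced) ≈ 0.6673, P(conservative) ≈ 0.1977
After 'fold-or-call': normaliser = 0.2·0.1350 + 0.75·0.6673 + 0.5·0.1977; P(aggressive) ≈ 0.0431, P(balanced) ≈ 0.7991, P(conservative) ≈ 0.1578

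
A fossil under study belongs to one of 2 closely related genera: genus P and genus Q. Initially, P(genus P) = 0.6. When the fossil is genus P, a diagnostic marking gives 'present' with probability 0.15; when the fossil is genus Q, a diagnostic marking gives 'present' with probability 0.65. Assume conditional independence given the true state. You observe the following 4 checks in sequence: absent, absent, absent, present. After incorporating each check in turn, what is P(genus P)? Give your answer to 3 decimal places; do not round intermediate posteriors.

0.832

After 'absent': P(genus P) = 0.85·0.6000 / (0.85·0.6000 + 0.35·0.4000) ≈ 0.7846
After 'absent': P(genus P) = 0.85·0.7846 / (0.85·0.7846 + 0.35·0.2154) ≈ 0.8984
After 'absent': P(genus P) = 0.85·0.8984 / (0.85·0.8984 + 0.35·0.1016) ≈ 0.9555
After 'present': P(genus P) = 0.15·0.9555 / (0.15·0.9555 + 0.65·0.0445) ≈ 0.8322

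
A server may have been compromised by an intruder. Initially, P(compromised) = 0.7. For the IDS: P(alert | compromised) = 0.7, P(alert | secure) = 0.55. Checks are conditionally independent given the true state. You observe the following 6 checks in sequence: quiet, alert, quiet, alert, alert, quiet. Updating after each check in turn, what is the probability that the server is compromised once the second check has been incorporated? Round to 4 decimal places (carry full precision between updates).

0.6644

Apply Bayes' rule sequentially, carrying P(compromised) forward.
After 'quiet': P(compromised) = 0.3·0.7000 / (0.3·0.7000 + 0.45·0.3000) ≈ 0.6087
After 'alert': P(compromised) = 0.7·0.6087 / (0.7·0.6087 + 0.55·0.3913) ≈ 0.6644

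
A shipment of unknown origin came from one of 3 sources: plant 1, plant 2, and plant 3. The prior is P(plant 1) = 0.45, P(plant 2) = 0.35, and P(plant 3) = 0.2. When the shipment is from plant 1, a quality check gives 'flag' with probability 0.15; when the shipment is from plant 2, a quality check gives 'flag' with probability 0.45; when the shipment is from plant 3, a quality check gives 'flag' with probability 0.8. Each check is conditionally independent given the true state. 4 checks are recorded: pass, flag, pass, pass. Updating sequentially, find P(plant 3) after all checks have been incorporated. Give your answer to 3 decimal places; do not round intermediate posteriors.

After 'pass': normaliser = 0.85·0.4500 + 0.55·0.3500 + 0.2·0.2000; P(plant 1) ≈ 0.6220, P(plant 2) ≈ 0.3130, P(plant 3) ≈ 0.0650
After 'flag': normaliser = 0.15·0.6220 + 0.45·0.3130 + 0.8·0.0650; P(plant 1) ≈ 0.3260, P(plant 2) ≈ 0.4922, P(plant 3) ≈ 0.1818
After 'pass': normaliser = 0.85·0.3260 + 0.55·0.4922 + 0.2·0.1818; P(plant 1) ≈ 0.4743, P(plant 2) ≈ 0.4634, P(plant 3) ≈ 0.0622
After 'pass': normaliser = 0.85·0.4743 + 0.55·0.4634 + 0.2·0.0622; P(plant 1) ≈ 0.6013, P(plant 2) ≈ 0.3801, P(plant 3) ≈ 0.0186

0.019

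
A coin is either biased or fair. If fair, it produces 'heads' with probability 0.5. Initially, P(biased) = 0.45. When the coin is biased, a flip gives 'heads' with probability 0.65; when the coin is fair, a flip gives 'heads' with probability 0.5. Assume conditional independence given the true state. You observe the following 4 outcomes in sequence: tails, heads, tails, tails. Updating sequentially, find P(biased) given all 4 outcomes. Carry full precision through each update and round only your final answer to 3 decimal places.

0.267

After 'tails': P(biased) = 0.35·0.4500 / (0.35·0.4500 + 0.5·0.5500) ≈ 0.3642
After 'heads': P(biased) = 0.65·0.3642 / (0.65·0.3642 + 0.5·0.6358) ≈ 0.4268
After 'tails': P(biased) = 0.35·0.4268 / (0.35·0.4268 + 0.5·0.5732) ≈ 0.3426
After 'tails': P(biased) = 0.35·0.3426 / (0.35·0.3426 + 0.5·0.6574) ≈ 0.2673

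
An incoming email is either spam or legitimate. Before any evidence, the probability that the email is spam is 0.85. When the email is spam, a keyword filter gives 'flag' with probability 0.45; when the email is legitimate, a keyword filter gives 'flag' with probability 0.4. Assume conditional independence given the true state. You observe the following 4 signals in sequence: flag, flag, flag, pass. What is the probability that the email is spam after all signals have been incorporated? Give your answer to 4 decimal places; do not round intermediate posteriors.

Apply Bayes' rule sequentially, carrying P(spam) forward.
After 'flag': P(spam) = 0.45·0.8500 / (0.45·0.8500 + 0.4·0.1500) ≈ 0.8644
After 'flag': P(spam) = 0.45·0.8644 / (0.45·0.8644 + 0.4·0.1356) ≈ 0.8776
After 'flag': P(spam) = 0.45·0.8776 / (0.45·0.8776 + 0.4·0.1224) ≈ 0.8897
After 'pass': P(spam) = 0.55·0.8897 / (0.55·0.8897 + 0.6·0.1103) ≈ 0.8809

0.8809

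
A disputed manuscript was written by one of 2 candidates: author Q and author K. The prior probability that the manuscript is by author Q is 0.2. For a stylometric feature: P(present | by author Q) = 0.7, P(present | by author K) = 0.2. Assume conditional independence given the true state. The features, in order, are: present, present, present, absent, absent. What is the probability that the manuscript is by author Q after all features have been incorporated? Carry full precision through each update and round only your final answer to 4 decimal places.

0.6012

Apply Bayes' rule sequentially, carrying P(author Q) forward.
After 'present': P(author Q) = 0.7·0.2000 / (0.7·0.2000 + 0.2·0.8000) ≈ 0.4667
After 'present': P(author Q) = 0.7·0.4667 / (0.7·0.4667 + 0.2·0.5333) ≈ 0.7538
After 'present': P(author Q) = 0.7·0.7538 / (0.7·0.7538 + 0.2·0.2462) ≈ 0.9147
After 'absent': P(author Q) = 0.3·0.9147 / (0.3·0.9147 + 0.8·0.0853) ≈ 0.8008
After 'absent': P(author Q) = 0.3·0.8008 / (0.3·0.8008 + 0.8·0.1992) ≈ 0.6012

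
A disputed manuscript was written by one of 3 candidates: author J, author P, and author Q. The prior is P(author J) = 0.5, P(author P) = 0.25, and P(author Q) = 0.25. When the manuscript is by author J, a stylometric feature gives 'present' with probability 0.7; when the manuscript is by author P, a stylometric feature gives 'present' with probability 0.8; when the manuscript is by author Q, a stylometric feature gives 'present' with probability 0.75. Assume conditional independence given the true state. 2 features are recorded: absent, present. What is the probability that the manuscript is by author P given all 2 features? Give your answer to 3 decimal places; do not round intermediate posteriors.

0.208

After 'absent': normaliser = 0.3·0.5000 + 0.2·0.2500 + 0.25·0.2500; P(author J) ≈ 0.5714, P(author P) ≈ 0.1905, P(author Q) ≈ 0.2381
After 'present': normaliser = 0.7·0.5714 + 0.8·0.1905 + 0.75·0.2381; P(author J) ≈ 0.5472, P(author P) ≈ 0.2085, P(author Q) ≈ 0.2443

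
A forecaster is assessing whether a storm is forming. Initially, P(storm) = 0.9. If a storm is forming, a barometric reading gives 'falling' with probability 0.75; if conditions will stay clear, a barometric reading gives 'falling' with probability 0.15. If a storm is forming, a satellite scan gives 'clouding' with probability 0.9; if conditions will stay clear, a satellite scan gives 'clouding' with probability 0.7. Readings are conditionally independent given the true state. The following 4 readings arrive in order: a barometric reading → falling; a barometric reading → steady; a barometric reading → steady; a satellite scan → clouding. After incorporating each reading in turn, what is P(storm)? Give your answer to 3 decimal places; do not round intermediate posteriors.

Each posterior becomes the prior for the next update.
After a barometric reading='falling': P(storm) = 0.75·0.9000 / (0.75·0.9000 + 0.15·0.1000) ≈ 0.9783
After a barometric reading='steady': P(storm) = 0.25·0.9783 / (0.25·0.9783 + 0.85·0.0217) ≈ 0.9298
After a barometric reading='steady': P(storm) = 0.25·0.9298 / (0.25·0.9298 + 0.85·0.0702) ≈ 0.7956
After a satellite scan='clouding': P(storm) = 0.9·0.7956 / (0.9·0.7956 + 0.7·0.2044) ≈ 0.8335

0.833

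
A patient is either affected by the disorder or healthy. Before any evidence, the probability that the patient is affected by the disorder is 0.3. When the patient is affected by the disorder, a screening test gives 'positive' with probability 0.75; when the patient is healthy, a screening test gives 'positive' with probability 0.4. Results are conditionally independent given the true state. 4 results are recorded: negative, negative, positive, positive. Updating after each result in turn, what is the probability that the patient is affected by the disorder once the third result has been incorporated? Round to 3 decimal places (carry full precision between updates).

After 'negative': P(affected) = 0.25·0.3000 / (0.25·0.3000 + 0.6·0.7000) ≈ 0.1515
After 'negative': P(affected) = 0.25·0.1515 / (0.25·0.1515 + 0.6·0.8485) ≈ 0.0693
After 'positive': P(affected) = 0.75·0.0693 / (0.75·0.0693 + 0.4·0.9307) ≈ 0.1224

0.122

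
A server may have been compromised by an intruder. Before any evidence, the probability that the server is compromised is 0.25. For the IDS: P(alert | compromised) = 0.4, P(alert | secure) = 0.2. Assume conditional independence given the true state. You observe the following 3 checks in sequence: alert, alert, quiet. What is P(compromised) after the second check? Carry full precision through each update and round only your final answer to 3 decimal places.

0.571

After 'alert': P(compromised) = 0.4·0.2500 / (0.4·0.2500 + 0.2·0.7500) ≈ 0.4000
After 'alert': P(compromised) = 0.4·0.4000 / (0.4·0.4000 + 0.2·0.6000) ≈ 0.5714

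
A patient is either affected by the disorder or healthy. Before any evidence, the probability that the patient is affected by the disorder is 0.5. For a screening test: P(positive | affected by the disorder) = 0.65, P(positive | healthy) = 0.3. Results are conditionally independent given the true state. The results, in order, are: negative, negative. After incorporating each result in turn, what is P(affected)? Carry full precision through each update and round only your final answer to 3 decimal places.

After 'negative': P(affected) = 0.35·0.5000 / (0.35·0.5000 + 0.7·0.5000) ≈ 0.3333
After 'negative': P(affected) = 0.35·0.3333 / (0.35·0.3333 + 0.7·0.6667) ≈ 0.2000

0.200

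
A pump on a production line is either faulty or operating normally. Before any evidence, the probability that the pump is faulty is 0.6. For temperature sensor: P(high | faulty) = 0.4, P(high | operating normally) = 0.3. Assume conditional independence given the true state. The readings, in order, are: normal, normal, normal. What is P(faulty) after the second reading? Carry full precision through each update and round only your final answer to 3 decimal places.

After 'normal': P(faulty) = 0.6·0.6000 / (0.6·0.6000 + 0.7·0.4000) ≈ 0.5625
After 'normal': P(faulty) = 0.6·0.5625 / (0.6·0.5625 + 0.7·0.4375) ≈ 0.5243

0.524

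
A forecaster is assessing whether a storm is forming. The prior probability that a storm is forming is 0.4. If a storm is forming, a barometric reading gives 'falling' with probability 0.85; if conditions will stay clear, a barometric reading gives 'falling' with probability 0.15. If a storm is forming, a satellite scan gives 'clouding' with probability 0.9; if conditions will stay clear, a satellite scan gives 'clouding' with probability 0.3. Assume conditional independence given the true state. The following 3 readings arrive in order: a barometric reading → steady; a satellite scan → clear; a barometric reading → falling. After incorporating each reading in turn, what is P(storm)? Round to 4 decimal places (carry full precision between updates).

0.0870

After a barometric reading='steady': P(storm) = 0.15·0.4000 / (0.15·0.4000 + 0.85·0.6000) ≈ 0.1053
After a satellite scan='clear': P(storm) = 0.1·0.1053 / (0.1·0.1053 + 0.7·0.8947) ≈ 0.0165
After a barometric reading='falling': P(storm) = 0.85·0.0165 / (0.85·0.0165 + 0.15·0.9835) ≈ 0.0870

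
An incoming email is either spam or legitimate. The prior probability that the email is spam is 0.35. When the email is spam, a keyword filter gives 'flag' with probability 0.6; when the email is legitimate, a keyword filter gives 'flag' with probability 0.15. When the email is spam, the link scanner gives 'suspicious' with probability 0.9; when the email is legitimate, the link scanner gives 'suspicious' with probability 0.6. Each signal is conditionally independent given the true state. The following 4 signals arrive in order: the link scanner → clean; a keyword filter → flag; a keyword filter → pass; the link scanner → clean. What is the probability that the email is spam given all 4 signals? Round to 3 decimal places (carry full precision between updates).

0.060

Each posterior becomes the prior for the next update.
After the link scanner='clean': P(spam) = 0.1·0.3500 / (0.1·0.3500 + 0.4·0.6500) ≈ 0.1186
After a keyword filter='flag': P(spam) = 0.6·0.1186 / (0.6·0.1186 + 0.15·0.8814) ≈ 0.3500
After a keyword filter='pass': P(spam) = 0.4·0.3500 / (0.4·0.3500 + 0.85·0.6500) ≈ 0.2022
After the link scanner='clean': P(spam) = 0.1·0.2022 / (0.1·0.2022 + 0.4·0.7978) ≈ 0.0596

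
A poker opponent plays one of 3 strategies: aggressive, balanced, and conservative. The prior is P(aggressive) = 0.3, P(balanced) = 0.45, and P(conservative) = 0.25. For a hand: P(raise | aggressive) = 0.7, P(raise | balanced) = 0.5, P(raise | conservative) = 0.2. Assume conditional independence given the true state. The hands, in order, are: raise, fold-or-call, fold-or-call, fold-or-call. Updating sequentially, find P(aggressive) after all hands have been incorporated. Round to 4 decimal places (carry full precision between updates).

After 'raise': normaliser = 0.7·0.3000 + 0.5·0.4500 + 0.2·0.2500; P(aggressive) ≈ 0.4330, P(balanced) ≈ 0.4639, P(conservative) ≈ 0.1031
After 'fold-or-call': normaliser = 0.3·0.4330 + 0.5·0.4639 + 0.8·0.1031; P(aggressive) ≈ 0.2923, P(balanced) ≈ 0.5220, P(conservative) ≈ 0.1856
After 'fold-or-call': normaliser = 0.3·0.2923 + 0.5·0.5220 + 0.8·0.1856; P(aggressive) ≈ 0.1764, P(balanced) ≈ 0.5250, P(conservative) ≈ 0.2986
After 'fold-or-call': normaliser = 0.3·0.1764 + 0.5·0.5250 + 0.8·0.2986; P(aggressive) ≈ 0.0955, P(balanced) ≈ 0.4735, P(conservative) ≈ 0.4310

0.0955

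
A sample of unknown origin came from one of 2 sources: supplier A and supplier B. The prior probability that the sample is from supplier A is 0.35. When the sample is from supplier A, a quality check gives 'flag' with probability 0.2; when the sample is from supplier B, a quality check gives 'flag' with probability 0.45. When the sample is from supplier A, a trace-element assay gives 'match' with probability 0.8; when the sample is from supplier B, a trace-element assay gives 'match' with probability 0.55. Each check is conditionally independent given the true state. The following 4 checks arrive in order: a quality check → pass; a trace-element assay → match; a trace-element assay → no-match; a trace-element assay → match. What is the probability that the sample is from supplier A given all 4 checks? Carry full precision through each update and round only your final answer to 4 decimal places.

0.4241

Apply Bayes' rule sequentially, carrying P(supplier A) forward.
After a quality check='pass': P(supplier A) = 0.8·0.3500 / (0.8·0.3500 + 0.55·0.6500) ≈ 0.4392
After a trace-element assay='match': P(supplier A) = 0.8·0.4392 / (0.8·0.4392 + 0.55·0.5608) ≈ 0.5325
After a trace-element assay='no-match': P(supplier A) = 0.2·0.5325 / (0.2·0.5325 + 0.45·0.4675) ≈ 0.3361
After a trace-element assay='match': P(supplier A) = 0.8·0.3361 / (0.8·0.3361 + 0.55·0.6639) ≈ 0.4241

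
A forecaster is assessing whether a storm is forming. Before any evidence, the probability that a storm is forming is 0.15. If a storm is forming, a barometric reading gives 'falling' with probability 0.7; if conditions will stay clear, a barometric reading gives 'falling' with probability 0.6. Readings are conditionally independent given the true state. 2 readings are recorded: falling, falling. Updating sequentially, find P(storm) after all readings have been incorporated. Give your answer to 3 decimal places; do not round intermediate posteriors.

0.194

After 'falling': P(storm) = 0.7·0.1500 / (0.7·0.1500 + 0.6·0.8500) ≈ 0.1707
After 'falling': P(storm) = 0.7·0.1707 / (0.7·0.1707 + 0.6·0.8293) ≈ 0.1937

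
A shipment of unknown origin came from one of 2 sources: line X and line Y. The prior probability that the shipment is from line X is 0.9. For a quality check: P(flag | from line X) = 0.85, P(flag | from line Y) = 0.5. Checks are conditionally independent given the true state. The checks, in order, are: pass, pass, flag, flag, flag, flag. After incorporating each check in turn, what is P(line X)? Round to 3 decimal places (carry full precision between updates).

After 'pass': P(line X) = 0.15·0.9000 / (0.15·0.9000 + 0.5·0.1000) ≈ 0.7297
After 'pass': P(line X) = 0.15·0.7297 / (0.15·0.7297 + 0.5·0.2703) ≈ 0.4475
After 'flag': P(line X) = 0.85·0.4475 / (0.85·0.4475 + 0.5·0.5525) ≈ 0.5793
After 'flag': P(line X) = 0.85·0.5793 / (0.85·0.5793 + 0.5·0.4207) ≈ 0.7007
After 'flag': P(line X) = 0.85·0.7007 / (0.85·0.7007 + 0.5·0.2993) ≈ 0.7992
After 'flag': P(line X) = 0.85·0.7992 / (0.85·0.7992 + 0.5·0.2008) ≈ 0.8712

0.871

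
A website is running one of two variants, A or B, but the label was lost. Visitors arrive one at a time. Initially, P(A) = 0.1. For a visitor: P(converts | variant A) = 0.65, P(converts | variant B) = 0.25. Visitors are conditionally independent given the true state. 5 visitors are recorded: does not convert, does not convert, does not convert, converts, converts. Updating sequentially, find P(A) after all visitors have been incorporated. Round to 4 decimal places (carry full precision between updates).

0.0709

After 'does not convert': P(A) = 0.35·0.1000 / (0.35·0.1000 + 0.75·0.9000) ≈ 0.0493
After 'does not convert': P(A) = 0.35·0.0493 / (0.35·0.0493 + 0.75·0.9507) ≈ 0.0236
After 'does not convert': P(A) = 0.35·0.0236 / (0.35·0.0236 + 0.75·0.9764) ≈ 0.0112
After 'converts': P(A) = 0.65·0.0112 / (0.65·0.0112 + 0.25·0.9888) ≈ 0.0285
After 'converts': P(A) = 0.65·0.0285 / (0.65·0.0285 + 0.25·0.9715) ≈ 0.0709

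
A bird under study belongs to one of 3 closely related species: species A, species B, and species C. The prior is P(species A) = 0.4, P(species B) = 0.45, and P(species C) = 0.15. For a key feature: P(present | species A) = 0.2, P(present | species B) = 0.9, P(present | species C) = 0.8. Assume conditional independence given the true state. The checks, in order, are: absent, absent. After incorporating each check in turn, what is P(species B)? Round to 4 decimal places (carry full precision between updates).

After 'absent': normaliser = 0.8·0.4000 + 0.1·0.4500 + 0.2·0.1500; P(species A) ≈ 0.8101, P(species B) ≈ 0.1139, P(species C) ≈ 0.0759
After 'absent': normaliser = 0.8·0.8101 + 0.1·0.1139 + 0.2·0.0759; P(species A) ≈ 0.9606, P(species B) ≈ 0.0169, P(species C) ≈ 0.0225

0.0169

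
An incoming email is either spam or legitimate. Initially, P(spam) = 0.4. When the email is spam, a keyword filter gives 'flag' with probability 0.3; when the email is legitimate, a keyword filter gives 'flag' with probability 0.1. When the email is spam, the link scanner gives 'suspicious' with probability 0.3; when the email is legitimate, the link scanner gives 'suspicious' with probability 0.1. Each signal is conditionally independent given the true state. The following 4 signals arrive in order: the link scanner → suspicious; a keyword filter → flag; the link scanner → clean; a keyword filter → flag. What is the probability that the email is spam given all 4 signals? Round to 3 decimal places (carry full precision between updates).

After the link scanner='suspicious': P(spam) = 0.3·0.4000 / (0.3·0.4000 + 0.1·0.6000) ≈ 0.6667
After a keyword filter='flag': P(spam) = 0.3·0.6667 / (0.3·0.6667 + 0.1·0.3333) ≈ 0.8571
After the link scanner='clean': P(spam) = 0.7·0.8571 / (0.7·0.8571 + 0.9·0.1429) ≈ 0.8235
After a keyword filter='flag': P(spam) = 0.3·0.8235 / (0.3·0.8235 + 0.1·0.1765) ≈ 0.9333

0.933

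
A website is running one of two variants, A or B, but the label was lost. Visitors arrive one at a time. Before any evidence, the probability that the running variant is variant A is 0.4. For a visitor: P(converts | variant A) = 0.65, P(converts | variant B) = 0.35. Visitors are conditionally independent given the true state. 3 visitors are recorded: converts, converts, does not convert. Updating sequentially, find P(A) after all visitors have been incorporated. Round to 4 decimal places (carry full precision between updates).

After 'converts': P(A) = 0.65·0.4000 / (0.65·0.4000 + 0.35·0.6000) ≈ 0.5532
After 'converts': P(A) = 0.65·0.5532 / (0.65·0.5532 + 0.35·0.4468) ≈ 0.6969
After 'does not convert': P(A) = 0.35·0.6969 / (0.35·0.6969 + 0.65·0.3031) ≈ 0.5532

0.5532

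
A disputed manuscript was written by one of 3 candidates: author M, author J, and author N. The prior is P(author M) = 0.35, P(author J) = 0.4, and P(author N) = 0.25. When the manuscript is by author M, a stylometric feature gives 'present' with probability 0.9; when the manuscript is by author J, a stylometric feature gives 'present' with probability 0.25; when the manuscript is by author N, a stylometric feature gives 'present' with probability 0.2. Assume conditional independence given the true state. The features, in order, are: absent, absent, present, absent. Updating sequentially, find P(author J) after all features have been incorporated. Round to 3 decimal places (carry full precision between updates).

0.619

Apply Bayes' rule sequentially, carrying P(author J) forward.
After 'absent': normaliser = 0.1·0.3500 + 0.75·0.4000 + 0.8·0.2500; P(author M) ≈ 0.0654, P(author J) ≈ 0.5607, P(author N) ≈ 0.3738
After 'absent': normaliser = 0.1·0.0654 + 0.75·0.5607 + 0.8·0.3738; P(author M) ≈ 0.0090, P(author J) ≈ 0.5792, P(author N) ≈ 0.4118
After 'present': normaliser = 0.9·0.0090 + 0.25·0.5792 + 0.2·0.4118; P(author M) ≈ 0.0345, P(author J) ≈ 0.6154, P(author N) ≈ 0.3501
After 'absent': normaliser = 0.1·0.0345 + 0.75·0.6154 + 0.8·0.3501; P(author M) ≈ 0.0046, P(author J) ≈ 0.6195, P(author N) ≈ 0.3759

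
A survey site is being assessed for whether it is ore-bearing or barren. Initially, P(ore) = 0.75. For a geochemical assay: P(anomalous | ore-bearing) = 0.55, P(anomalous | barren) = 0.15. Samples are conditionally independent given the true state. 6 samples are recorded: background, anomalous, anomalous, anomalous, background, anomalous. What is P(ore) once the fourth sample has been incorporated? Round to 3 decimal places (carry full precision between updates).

After 'background': P(ore) = 0.45·0.7500 / (0.45·0.7500 + 0.85·0.2500) ≈ 0.6136
After 'anomalous': P(ore) = 0.55·0.6136 / (0.55·0.6136 + 0.15·0.3864) ≈ 0.8534
After 'anomalous': P(ore) = 0.55·0.8534 / (0.55·0.8534 + 0.15·0.1466) ≈ 0.9553
After 'anomalous': P(ore) = 0.55·0.9553 / (0.55·0.9553 + 0.15·0.0447) ≈ 0.9874

0.987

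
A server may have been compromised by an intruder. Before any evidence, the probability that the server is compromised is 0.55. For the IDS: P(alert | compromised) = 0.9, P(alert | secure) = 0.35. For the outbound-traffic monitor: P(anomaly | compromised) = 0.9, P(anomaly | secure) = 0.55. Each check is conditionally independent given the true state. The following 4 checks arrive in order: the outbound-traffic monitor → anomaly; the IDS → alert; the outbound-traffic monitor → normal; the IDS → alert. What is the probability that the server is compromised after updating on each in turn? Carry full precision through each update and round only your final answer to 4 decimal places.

0.7461

Apply Bayes' rule sequentially, carrying P(compromised) forward.
After the outbound-traffic monitor='anomaly': P(compromised) = 0.9·0.5500 / (0.9·0.5500 + 0.55·0.4500) ≈ 0.6667
After the IDS='alert': P(compromised) = 0.9·0.6667 / (0.9·0.6667 + 0.35·0.3333) ≈ 0.8372
After the outbound-traffic monitor='normal': P(compromised) = 0.1·0.8372 / (0.1·0.8372 + 0.45·0.1628) ≈ 0.5333
After the IDS='alert': P(compromised) = 0.9·0.5333 / (0.9·0.5333 + 0.35·0.4667) ≈ 0.7461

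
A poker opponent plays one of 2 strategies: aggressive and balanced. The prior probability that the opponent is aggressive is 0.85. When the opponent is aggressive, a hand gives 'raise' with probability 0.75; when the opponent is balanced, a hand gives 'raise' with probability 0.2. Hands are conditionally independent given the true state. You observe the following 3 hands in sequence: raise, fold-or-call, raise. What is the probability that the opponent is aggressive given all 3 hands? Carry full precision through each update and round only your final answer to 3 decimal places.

Each posterior becomes the prior for the next update.
After 'raise': P(aggressive) = 0.75·0.8500 / (0.75·0.8500 + 0.2·0.1500) ≈ 0.9551
After 'fold-or-call': P(aggressive) = 0.25·0.9551 / (0.25·0.9551 + 0.8·0.0449) ≈ 0.8691
After 'raise': P(aggressive) = 0.75·0.8691 / (0.75·0.8691 + 0.2·0.1309) ≈ 0.9614

0.961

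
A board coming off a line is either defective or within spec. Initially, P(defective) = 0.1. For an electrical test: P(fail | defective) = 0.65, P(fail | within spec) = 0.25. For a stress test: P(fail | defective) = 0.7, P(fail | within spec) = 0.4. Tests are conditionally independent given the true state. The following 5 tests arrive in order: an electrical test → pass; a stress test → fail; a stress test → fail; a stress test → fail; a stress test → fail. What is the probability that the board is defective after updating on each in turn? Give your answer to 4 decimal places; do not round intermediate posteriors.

After an electrical test='pass': P(defective) = 0.35·0.1000 / (0.35·0.1000 + 0.75·0.9000) ≈ 0.0493
After a stress test='fail': P(defective) = 0.7·0.0493 / (0.7·0.0493 + 0.4·0.9507) ≈ 0.0832
After a stress test='fail': P(defective) = 0.7·0.0832 / (0.7·0.0832 + 0.4·0.9168) ≈ 0.1370
After a stress test='fail': P(defective) = 0.7·0.1370 / (0.7·0.1370 + 0.4·0.8630) ≈ 0.2175
After a stress test='fail': P(defective) = 0.7·0.2175 / (0.7·0.2175 + 0.4·0.7825) ≈ 0.3272

0.3272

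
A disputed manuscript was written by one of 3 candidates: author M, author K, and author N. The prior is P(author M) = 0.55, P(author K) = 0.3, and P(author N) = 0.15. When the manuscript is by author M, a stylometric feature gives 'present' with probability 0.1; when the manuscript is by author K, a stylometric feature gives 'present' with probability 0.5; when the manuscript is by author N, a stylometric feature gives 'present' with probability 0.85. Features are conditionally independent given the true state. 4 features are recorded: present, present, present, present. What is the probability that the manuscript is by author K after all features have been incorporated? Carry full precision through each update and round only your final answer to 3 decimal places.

0.193

After 'present': normaliser = 0.1·0.5500 + 0.5·0.3000 + 0.85·0.1500; P(author M) ≈ 0.1654, P(author K) ≈ 0.4511, P(author N) ≈ 0.3835
After 'present': normaliser = 0.1·0.1654 + 0.5·0.4511 + 0.85·0.3835; P(author M) ≈ 0.0291, P(author K) ≈ 0.3971, P(author N) ≈ 0.5738
After 'present': normaliser = 0.1·0.0291 + 0.5·0.3971 + 0.85·0.5738; P(author M) ≈ 0.0042, P(author K) ≈ 0.2881, P(author N) ≈ 0.7077
After 'present': normaliser = 0.1·0.0042 + 0.5·0.2881 + 0.85·0.7077; P(author M) ≈ 0.0006, P(author K) ≈ 0.1931, P(author N) ≈ 0.8063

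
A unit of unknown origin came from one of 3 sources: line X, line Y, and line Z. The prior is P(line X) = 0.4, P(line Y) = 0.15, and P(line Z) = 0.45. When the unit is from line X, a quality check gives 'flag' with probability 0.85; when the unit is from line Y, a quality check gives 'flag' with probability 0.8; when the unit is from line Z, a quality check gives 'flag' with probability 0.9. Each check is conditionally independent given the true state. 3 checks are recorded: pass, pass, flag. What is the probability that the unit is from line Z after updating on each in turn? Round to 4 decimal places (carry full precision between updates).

Apply Bayes' rule sequentially, carrying P(line Z) forward.
After 'pass': normaliser = 0.15·0.4000 + 0.2·0.1500 + 0.1·0.4500; P(line X) ≈ 0.4444, P(line Y) ≈ 0.2222, P(line Z) ≈ 0.3333
After 'pass': normaliser = 0.15·0.4444 + 0.2·0.2222 + 0.1·0.3333; P(line X) ≈ 0.4615, P(line Y) ≈ 0.3077, P(line Z) ≈ 0.2308
After 'flag': normaliser = 0.85·0.4615 + 0.8·0.3077 + 0.9·0.2308; P(line X) ≈ 0.4636, P(line Y) ≈ 0.2909, P(line Z) ≈ 0.2455

0.2455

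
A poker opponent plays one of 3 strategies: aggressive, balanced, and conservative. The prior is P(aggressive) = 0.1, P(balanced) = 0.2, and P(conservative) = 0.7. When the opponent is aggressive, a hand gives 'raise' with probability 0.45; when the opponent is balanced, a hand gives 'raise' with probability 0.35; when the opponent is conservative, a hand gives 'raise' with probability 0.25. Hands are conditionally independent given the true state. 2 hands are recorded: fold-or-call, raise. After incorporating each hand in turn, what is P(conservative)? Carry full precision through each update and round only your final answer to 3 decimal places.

0.651

After 'fold-or-call': normaliser = 0.55·0.1000 + 0.65·0.2000 + 0.75·0.7000; P(aggressive) ≈ 0.0775, P(balanced) ≈ 0.1831, P(conservative) ≈ 0.7394
After 'raise': normaliser = 0.45·0.0775 + 0.35·0.1831 + 0.25·0.7394; P(aggressive) ≈ 0.1228, P(balanced) ≈ 0.2258, P(conservative) ≈ 0.6514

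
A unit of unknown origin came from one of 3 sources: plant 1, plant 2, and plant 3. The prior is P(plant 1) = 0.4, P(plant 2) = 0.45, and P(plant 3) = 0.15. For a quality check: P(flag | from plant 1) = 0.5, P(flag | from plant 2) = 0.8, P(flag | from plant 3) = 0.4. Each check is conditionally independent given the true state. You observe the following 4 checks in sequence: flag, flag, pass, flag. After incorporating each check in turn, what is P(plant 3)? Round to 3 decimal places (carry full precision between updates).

After 'flag': normaliser = 0.5·0.4000 + 0.8·0.4500 + 0.4·0.1500; P(plant 1) ≈ 0.3226, P(plant 2) ≈ 0.5806, P(plant 3) ≈ 0.0968
After 'flag': normaliser = 0.5·0.3226 + 0.8·0.5806 + 0.4·0.0968; P(plant 1) ≈ 0.2427, P(plant 2) ≈ 0.6990, P(plant 3) ≈ 0.0583
After 'pass': normaliser = 0.5·0.2427 + 0.2·0.6990 + 0.6·0.0583; P(plant 1) ≈ 0.4098, P(plant 2) ≈ 0.4721, P(plant 3) ≈ 0.1180
After 'flag': normaliser = 0.5·0.4098 + 0.8·0.4721 + 0.4·0.1180; P(plant 1) ≈ 0.3254, P(plant 2) ≈ 0.5997, P(plant 3) ≈ 0.0750

0.075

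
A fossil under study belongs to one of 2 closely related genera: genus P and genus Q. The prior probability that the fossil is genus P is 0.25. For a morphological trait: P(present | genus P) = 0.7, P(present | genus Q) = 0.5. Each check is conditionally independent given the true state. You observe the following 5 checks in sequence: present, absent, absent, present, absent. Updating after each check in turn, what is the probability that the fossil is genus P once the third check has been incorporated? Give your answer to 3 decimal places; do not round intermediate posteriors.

After 'present': P(genus P) = 0.7·0.2500 / (0.7·0.2500 + 0.5·0.7500) ≈ 0.3182
After 'absent': P(genus P) = 0.3·0.3182 / (0.3·0.3182 + 0.5·0.6818) ≈ 0.2188
After 'absent': P(genus P) = 0.3·0.2188 / (0.3·0.2188 + 0.5·0.7812) ≈ 0.1438

0.144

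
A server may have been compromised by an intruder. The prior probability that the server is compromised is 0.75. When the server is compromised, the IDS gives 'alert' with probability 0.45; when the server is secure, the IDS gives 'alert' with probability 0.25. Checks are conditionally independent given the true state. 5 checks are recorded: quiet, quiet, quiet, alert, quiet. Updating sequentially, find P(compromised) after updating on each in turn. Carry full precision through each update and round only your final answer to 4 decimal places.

Each posterior becomes the prior for the next update.
After 'quiet': P(compromised) = 0.55·0.7500 / (0.55·0.7500 + 0.75·0.2500) ≈ 0.6875
After 'quiet': P(compromised) = 0.55·0.6875 / (0.55·0.6875 + 0.75·0.3125) ≈ 0.6173
After 'quiet': P(compromised) = 0.55·0.6173 / (0.55·0.6173 + 0.75·0.3827) ≈ 0.5419
After 'alert': P(compromised) = 0.45·0.5419 / (0.45·0.5419 + 0.25·0.4581) ≈ 0.6805
After 'quiet': P(compromised) = 0.55·0.6805 / (0.55·0.6805 + 0.75·0.3195) ≈ 0.6096

0.6096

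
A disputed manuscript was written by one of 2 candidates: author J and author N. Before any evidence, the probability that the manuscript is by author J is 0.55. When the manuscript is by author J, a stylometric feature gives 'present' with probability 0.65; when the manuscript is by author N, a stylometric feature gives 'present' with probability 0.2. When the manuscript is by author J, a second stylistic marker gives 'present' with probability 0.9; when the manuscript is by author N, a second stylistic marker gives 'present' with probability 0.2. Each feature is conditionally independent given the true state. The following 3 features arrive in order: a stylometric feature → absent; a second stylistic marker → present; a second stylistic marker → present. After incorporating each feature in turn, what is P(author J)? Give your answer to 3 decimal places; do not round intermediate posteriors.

0.915

After a stylometric feature='absent': P(author J) = 0.35·0.5500 / (0.35·0.5500 + 0.8·0.4500) ≈ 0.3484
After a second stylistic marker='present': P(author J) = 0.9·0.3484 / (0.9·0.3484 + 0.2·0.6516) ≈ 0.7064
After a second stylistic marker='present': P(author J) = 0.9·0.7064 / (0.9·0.7064 + 0.2·0.2936) ≈ 0.9155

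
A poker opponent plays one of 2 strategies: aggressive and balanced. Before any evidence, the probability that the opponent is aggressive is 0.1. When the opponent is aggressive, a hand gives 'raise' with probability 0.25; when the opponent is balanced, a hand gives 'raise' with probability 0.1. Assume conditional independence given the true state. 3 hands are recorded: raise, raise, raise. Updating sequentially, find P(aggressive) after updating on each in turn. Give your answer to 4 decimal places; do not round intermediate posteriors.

Apply Bayes' rule sequentially, carrying P(aggressive) forward.
After 'raise': P(aggressive) = 0.25·0.1000 / (0.25·0.1000 + 0.1·0.9000) ≈ 0.2174
After 'raise': P(aggressive) = 0.25·0.2174 / (0.25·0.2174 + 0.1·0.7826) ≈ 0.4098
After 'raise': P(aggressive) = 0.25·0.4098 / (0.25·0.4098 + 0.1·0.5902) ≈ 0.6345

0.6345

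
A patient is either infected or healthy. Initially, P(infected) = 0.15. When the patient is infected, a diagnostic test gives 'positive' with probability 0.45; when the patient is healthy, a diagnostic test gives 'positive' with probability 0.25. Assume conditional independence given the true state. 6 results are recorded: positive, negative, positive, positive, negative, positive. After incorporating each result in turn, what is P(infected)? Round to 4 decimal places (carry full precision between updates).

0.4991

Apply Bayes' rule sequentially, carrying P(infected) forward.
After 'positive': P(infected) = 0.45·0.1500 / (0.45·0.1500 + 0.25·0.8500) ≈ 0.2411
After 'negative': P(infected) = 0.55·0.2411 / (0.55·0.2411 + 0.75·0.7589) ≈ 0.1889
After 'positive': P(infected) = 0.45·0.1889 / (0.45·0.1889 + 0.25·0.8111) ≈ 0.2954
After 'positive': P(infected) = 0.45·0.2954 / (0.45·0.2954 + 0.25·0.7046) ≈ 0.4301
After 'negative': P(infected) = 0.55·0.4301 / (0.55·0.4301 + 0.75·0.5699) ≈ 0.3563
After 'positive': P(infected) = 0.45·0.3563 / (0.45·0.3563 + 0.25·0.6437) ≈ 0.4991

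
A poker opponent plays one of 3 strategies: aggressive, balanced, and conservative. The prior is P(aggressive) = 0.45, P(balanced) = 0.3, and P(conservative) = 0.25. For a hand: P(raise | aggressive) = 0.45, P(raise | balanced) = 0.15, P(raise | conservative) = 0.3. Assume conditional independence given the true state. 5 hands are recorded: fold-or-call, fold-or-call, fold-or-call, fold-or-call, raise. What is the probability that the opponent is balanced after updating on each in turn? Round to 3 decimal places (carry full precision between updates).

After 'fold-or-call': normaliser = 0.55·0.4500 + 0.85·0.3000 + 0.7·0.2500; P(aggressive) ≈ 0.3653, P(balanced) ≈ 0.3764, P(conservative) ≈ 0.2583
After 'fold-or-call': normaliser = 0.55·0.3653 + 0.85·0.3764 + 0.7·0.2583; P(aggressive) ≈ 0.2864, P(balanced) ≈ 0.4560, P(conservative) ≈ 0.2577
After 'fold-or-call': normaliser = 0.55·0.2864 + 0.85·0.4560 + 0.7·0.2577; P(aggressive) ≈ 0.2171, P(balanced) ≈ 0.5342, P(conservative) ≈ 0.2487
After 'fold-or-call': normaliser = 0.55·0.2171 + 0.85·0.5342 + 0.7·0.2487; P(aggressive) ≈ 0.1597, P(balanced) ≈ 0.6074, P(conservative) ≈ 0.2328
After 'raise': normaliser = 0.45·0.1597 + 0.15·0.6074 + 0.3·0.2328; P(aggressive) ≈ 0.3087, P(balanced) ≈ 0.3913, P(conservative) ≈ 0.3000

0.391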